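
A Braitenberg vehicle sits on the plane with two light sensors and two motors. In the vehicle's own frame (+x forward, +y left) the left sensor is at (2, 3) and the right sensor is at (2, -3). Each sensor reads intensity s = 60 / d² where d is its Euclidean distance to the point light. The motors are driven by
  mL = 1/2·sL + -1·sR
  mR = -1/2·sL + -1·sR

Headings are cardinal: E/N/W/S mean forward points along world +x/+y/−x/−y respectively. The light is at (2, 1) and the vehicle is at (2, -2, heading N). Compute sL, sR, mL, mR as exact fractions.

6 6 -3 -9

left sensor world pos  = (-1, 0); dL² = 10
right sensor world pos = (5, 0); dR² = 10
sL = 60/10 = 6
sR = 60/10 = 6
mL = 1/2·sL + -1·sR = -3
mR = -1/2·sL + -1·sR = -9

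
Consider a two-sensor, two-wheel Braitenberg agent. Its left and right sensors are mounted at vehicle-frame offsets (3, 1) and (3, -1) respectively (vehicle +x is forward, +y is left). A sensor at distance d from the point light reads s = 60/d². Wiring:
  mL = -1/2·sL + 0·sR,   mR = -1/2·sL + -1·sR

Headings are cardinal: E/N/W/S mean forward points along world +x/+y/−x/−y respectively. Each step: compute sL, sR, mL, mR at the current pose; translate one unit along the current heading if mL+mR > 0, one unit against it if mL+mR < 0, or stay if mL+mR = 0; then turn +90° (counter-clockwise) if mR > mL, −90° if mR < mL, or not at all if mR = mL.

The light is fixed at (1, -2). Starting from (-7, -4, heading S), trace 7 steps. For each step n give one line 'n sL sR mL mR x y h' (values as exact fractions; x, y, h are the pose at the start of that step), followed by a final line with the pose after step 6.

0 30/37 30/53 -15/37 -1905/1961 -7 -4 S
1 12/25 60/121 -6/25 -2226/3025 -7 -3 W
2 15/17 3/2 -15/34 -33/17 -6 -3 N
3 60/17 12/5 -30/17 -354/85 -6 -4 E
4 30/37 30/53 -15/37 -1905/1961 -7 -4 S
5 12/25 60/121 -6/25 -2226/3025 -7 -3 W
6 15/17 3/2 -15/34 -33/17 -6 -3 N
final -6 -4 E

n=0: pose=(-7,-4,S); sL=30/37, sR=30/53; mL=-15/37, mR=-1905/1961; mL+mR=-2700/1961 → advance -1; mR−mL=-30/53 → turn -1·90°
n=1: pose=(-7,-3,W); sL=12/25, sR=60/121; mL=-6/25, mR=-2226/3025; mL+mR=-2952/3025 → advance -1; mR−mL=-60/121 → turn -1·90°
n=2: pose=(-6,-3,N); sL=15/17, sR=3/2; mL=-15/34, mR=-33/17; mL+mR=-81/34 → advance -1; mR−mL=-3/2 → turn -1·90°
n=3: pose=(-6,-4,E); sL=60/17, sR=12/5; mL=-30/17, mR=-354/85; mL+mR=-504/85 → advance -1; mR−mL=-12/5 → turn -1·90°
n=4: pose=(-7,-4,S); sL=30/37, sR=30/53; mL=-15/37, mR=-1905/1961; mL+mR=-2700/1961 → advance -1; mR−mL=-30/53 → turn -1·90°
n=5: pose=(-7,-3,W); sL=12/25, sR=60/121; mL=-6/25, mR=-2226/3025; mL+mR=-2952/3025 → advance -1; mR−mL=-60/121 → turn -1·90°
n=6: pose=(-6,-3,N); sL=15/17, sR=3/2; mL=-15/34, mR=-33/17; mL+mR=-81/34 → advance -1; mR−mL=-3/2 → turn -1·90°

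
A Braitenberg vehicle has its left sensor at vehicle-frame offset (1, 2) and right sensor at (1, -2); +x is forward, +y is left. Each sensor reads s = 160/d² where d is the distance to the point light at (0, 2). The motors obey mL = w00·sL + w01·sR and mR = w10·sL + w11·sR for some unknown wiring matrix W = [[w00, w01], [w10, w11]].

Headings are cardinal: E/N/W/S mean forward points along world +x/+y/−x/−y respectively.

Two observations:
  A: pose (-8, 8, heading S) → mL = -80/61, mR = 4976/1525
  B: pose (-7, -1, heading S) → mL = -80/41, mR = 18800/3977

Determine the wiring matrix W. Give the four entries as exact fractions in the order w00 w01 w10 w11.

-1/2 0 1 1/2

obs A: pose=(-8,8,S) → sL=160/61, sR=32/25, mL=-80/61, mR=4976/1525
obs B: pose=(-7,-1,S) → sL=160/41, sR=160/97, mL=-80/41, mR=18800/3977
sensor matrix S = [[160/61, 32/25], [160/41, 160/97]]; det S = -811008/1212985
solve [mL_A; mL_B] = S·[w00; w01] and [mR_A; mR_B] = S·[w10; w11]:
  w00 = -1/2, w01 = 0, w10 = 1, w11 = 1/2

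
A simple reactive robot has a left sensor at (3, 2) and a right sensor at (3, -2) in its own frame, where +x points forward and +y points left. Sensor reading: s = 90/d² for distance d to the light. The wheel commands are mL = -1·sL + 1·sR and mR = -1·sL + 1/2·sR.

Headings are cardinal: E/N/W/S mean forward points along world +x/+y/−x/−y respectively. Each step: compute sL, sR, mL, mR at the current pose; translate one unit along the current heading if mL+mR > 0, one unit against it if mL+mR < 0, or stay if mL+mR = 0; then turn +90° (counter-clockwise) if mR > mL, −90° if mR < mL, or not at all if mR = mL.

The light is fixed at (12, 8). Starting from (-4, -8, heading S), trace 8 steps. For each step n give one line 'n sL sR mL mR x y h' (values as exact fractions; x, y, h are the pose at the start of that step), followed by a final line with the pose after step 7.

0 90/557 18/137 -2304/76309 -7317/76309 -4 -8 S
1 9/65 9/53 108/3445 -369/6890 -4 -7 W
2 90/433 90/313 10800/135529 -8685/135529 -3 -7 N
3 5/16 9/40 -7/80 -1/5 -3 -6 E
4 18/97 90/613 -2304/59461 -6669/59461 -4 -6 S
5 45/293 45/241 2340/70613 -8505/141226 -4 -5 W
6 90/389 90/269 10800/104641 -6705/104641 -3 -5 N
7 45/122 9/34 -108/1037 -981/4148 -3 -4 E
final -4 -4 S

n=0: pose=(-4,-8,S); sL=90/557, sR=18/137; mL=-2304/76309, mR=-7317/76309; mL+mR=-9621/76309 → advance -1; mR−mL=-9/137 → turn -1·90°
n=1: pose=(-4,-7,W); sL=9/65, sR=9/53; mL=108/3445, mR=-369/6890; mL+mR=-153/6890 → advance -1; mR−mL=-9/106 → turn -1·90°
n=2: pose=(-3,-7,N); sL=90/433, sR=90/313; mL=10800/135529, mR=-8685/135529; mL+mR=2115/135529 → advance +1; mR−mL=-45/313 → turn -1·90°
n=3: pose=(-3,-6,E); sL=5/16, sR=9/40; mL=-7/80, mR=-1/5; mL+mR=-23/80 → advance -1; mR−mL=-9/80 → turn -1·90°
n=4: pose=(-4,-6,S); sL=18/97, sR=90/613; mL=-2304/59461, mR=-6669/59461; mL+mR=-8973/59461 → advance -1; mR−mL=-45/613 → turn -1·90°
n=5: pose=(-4,-5,W); sL=45/293, sR=45/241; mL=2340/70613, mR=-8505/141226; mL+mR=-3825/141226 → advance -1; mR−mL=-45/482 → turn -1·90°
n=6: pose=(-3,-5,N); sL=90/389, sR=90/269; mL=10800/104641, mR=-6705/104641; mL+mR=4095/104641 → advance +1; mR−mL=-45/269 → turn -1·90°
n=7: pose=(-3,-4,E); sL=45/122, sR=9/34; mL=-108/1037, mR=-981/4148; mL+mR=-1413/4148 → advance -1; mR−mL=-9/68 → turn -1·90°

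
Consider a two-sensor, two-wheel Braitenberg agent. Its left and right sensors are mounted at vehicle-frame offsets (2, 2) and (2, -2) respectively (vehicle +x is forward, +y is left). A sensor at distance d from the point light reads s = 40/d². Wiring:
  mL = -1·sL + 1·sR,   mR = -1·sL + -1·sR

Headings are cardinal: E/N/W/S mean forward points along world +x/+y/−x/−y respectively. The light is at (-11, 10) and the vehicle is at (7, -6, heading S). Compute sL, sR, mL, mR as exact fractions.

left sensor world pos  = (9, -8); dL² = 724
right sensor world pos = (5, -8); dR² = 580
sL = 40/724 = 10/181
sR = 40/580 = 2/29
mL = -1·sL + 1·sR = 72/5249
mR = -1·sL + -1·sR = -652/5249

10/181 2/29 72/5249 -652/5249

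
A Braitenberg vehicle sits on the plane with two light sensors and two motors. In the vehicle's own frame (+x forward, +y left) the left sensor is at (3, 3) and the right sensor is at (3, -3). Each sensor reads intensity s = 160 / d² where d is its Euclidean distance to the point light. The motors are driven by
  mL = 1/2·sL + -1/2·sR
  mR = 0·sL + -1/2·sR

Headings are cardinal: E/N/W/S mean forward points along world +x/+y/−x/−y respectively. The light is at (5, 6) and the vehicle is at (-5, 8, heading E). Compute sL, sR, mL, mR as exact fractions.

left sensor world pos  = (-2, 11); dL² = 74
right sensor world pos = (-2, 5); dR² = 50
sL = 160/74 = 80/37
sR = 160/50 = 16/5
mL = 1/2·sL + -1/2·sR = -96/185
mR = 0·sL + -1/2·sR = -8/5

80/37 16/5 -96/185 -8/5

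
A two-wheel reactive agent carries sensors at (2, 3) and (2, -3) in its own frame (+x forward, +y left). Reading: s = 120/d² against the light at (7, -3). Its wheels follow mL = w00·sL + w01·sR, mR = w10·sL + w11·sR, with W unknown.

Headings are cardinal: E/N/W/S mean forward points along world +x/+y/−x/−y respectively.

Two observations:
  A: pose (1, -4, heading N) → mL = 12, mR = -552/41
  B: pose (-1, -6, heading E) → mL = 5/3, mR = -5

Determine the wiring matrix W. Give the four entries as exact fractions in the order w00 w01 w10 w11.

0 1 -1 -1

obs A: pose=(1,-4,N) → sL=60/41, sR=12, mL=12, mR=-552/41
obs B: pose=(-1,-6,E) → sL=10/3, sR=5/3, mL=5/3, mR=-5
sensor matrix S = [[60/41, 12], [10/3, 5/3]]; det S = -1540/41
solve [mL_A; mL_B] = S·[w00; w01] and [mR_A; mR_B] = S·[w10; w11]:
  w00 = 0, w01 = 1, w10 = -1, w11 = -1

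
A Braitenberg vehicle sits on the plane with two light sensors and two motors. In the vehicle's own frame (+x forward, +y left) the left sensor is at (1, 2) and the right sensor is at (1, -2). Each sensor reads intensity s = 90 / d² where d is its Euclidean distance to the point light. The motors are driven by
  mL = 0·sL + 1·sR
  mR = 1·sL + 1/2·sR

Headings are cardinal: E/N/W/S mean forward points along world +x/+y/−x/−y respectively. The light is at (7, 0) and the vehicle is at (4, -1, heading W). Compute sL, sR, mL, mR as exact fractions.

18/5 90/17 90/17 531/85

left sensor world pos  = (3, -3); dL² = 25
right sensor world pos = (3, 1); dR² = 17
sL = 90/25 = 18/5
sR = 90/17 = 90/17
mL = 0·sL + 1·sR = 90/17
mR = 1·sL + 1/2·sR = 531/85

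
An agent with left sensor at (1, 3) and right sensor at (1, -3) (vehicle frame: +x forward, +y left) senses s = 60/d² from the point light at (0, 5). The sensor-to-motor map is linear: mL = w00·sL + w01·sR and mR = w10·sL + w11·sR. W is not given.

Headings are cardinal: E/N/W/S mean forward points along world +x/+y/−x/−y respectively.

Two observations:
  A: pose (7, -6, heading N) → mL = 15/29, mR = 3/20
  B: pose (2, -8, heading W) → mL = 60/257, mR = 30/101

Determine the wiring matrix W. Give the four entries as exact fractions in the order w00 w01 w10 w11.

obs A: pose=(7,-6,N) → sL=15/29, sR=3/10, mL=15/29, mR=3/20
obs B: pose=(2,-8,W) → sL=60/257, sR=60/101, mL=60/257, mR=30/101
sensor matrix S = [[15/29, 3/10], [60/257, 60/101]]; det S = 178578/752753
solve [mL_A; mL_B] = S·[w00; w01] and [mR_A; mR_B] = S·[w10; w11]:
  w00 = 1, w01 = 0, w10 = 0, w11 = 1/2

1 0 0 1/2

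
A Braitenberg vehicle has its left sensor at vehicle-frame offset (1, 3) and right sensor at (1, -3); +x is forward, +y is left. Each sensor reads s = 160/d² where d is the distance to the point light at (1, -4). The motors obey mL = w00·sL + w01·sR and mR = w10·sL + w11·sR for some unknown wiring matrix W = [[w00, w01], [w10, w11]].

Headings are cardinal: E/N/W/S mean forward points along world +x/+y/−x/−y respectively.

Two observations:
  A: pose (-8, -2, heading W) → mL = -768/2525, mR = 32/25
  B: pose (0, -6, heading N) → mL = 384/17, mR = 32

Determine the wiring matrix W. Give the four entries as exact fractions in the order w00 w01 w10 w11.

obs A: pose=(-8,-2,W) → sL=160/101, sR=32/25, mL=-768/2525, mR=32/25
obs B: pose=(0,-6,N) → sL=160/17, sR=32, mL=384/17, mR=32
sensor matrix S = [[160/101, 32/25], [160/17, 32]]; det S = 331776/8585
solve [mL_A; mL_B] = S·[w00; w01] and [mR_A; mR_B] = S·[w10; w11]:
  w00 = -1, w01 = 1, w10 = 0, w11 = 1

-1 1 0 1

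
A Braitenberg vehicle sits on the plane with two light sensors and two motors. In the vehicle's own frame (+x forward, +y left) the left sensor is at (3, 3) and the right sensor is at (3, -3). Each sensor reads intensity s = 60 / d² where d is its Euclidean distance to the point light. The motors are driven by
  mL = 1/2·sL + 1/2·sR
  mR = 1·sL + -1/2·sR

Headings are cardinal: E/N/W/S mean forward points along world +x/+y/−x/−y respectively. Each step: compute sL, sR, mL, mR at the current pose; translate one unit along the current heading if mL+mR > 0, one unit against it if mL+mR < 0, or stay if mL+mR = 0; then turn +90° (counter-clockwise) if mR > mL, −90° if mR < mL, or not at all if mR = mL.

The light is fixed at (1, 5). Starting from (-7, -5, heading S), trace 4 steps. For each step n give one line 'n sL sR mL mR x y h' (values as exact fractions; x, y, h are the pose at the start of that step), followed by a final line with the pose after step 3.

0 30/97 6/29 726/2813 579/2813 -7 -5 S
1 60/317 12/37 3012/11729 318/11729 -7 -6 W
2 15/52 3/5 231/520 -3/260 -8 -6 N
3 12/17 12/41 348/697 390/697 -8 -5 E
final -7 -5 N

n=0: pose=(-7,-5,S); sL=30/97, sR=6/29; mL=726/2813, mR=579/2813; mL+mR=45/97 → advance +1; mR−mL=-147/2813 → turn -1·90°
n=1: pose=(-7,-6,W); sL=60/317, sR=12/37; mL=3012/11729, mR=318/11729; mL+mR=90/317 → advance +1; mR−mL=-2694/11729 → turn -1·90°
n=2: pose=(-8,-6,N); sL=15/52, sR=3/5; mL=231/520, mR=-3/260; mL+mR=45/104 → advance +1; mR−mL=-237/520 → turn -1·90°
n=3: pose=(-8,-5,E); sL=12/17, sR=12/41; mL=348/697, mR=390/697; mL+mR=18/17 → advance +1; mR−mL=42/697 → turn +1·90°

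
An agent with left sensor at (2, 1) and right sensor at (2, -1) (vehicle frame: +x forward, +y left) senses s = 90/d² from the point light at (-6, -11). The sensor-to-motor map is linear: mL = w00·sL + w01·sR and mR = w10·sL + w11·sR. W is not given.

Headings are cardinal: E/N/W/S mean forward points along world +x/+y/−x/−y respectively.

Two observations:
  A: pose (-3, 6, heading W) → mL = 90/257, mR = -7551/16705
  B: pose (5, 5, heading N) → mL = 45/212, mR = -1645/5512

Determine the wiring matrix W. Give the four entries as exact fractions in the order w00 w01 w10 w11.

obs A: pose=(-3,6,W) → sL=90/257, sR=18/65, mL=90/257, mR=-7551/16705
obs B: pose=(5,5,N) → sL=45/212, sR=5/26, mL=45/212, mR=-1645/5512
sensor matrix S = [[90/257, 18/65], [45/212, 5/26]]; det S = 3033/354146
solve [mL_A; mL_B] = S·[w00; w01] and [mR_A; mR_B] = S·[w10; w11]:
  w00 = 1, w01 = 0, w10 = -1/2, w11 = -1

1 0 -1/2 -1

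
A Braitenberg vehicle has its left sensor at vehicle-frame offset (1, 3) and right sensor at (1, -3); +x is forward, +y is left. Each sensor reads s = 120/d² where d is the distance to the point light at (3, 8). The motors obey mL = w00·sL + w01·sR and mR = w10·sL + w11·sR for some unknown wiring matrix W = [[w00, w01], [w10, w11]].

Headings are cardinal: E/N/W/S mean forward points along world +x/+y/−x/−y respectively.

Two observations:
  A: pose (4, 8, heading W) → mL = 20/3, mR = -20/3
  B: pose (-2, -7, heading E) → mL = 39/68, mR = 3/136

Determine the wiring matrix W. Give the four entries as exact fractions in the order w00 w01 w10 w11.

1 -1/2 1/2 -1

obs A: pose=(4,8,W) → sL=40/3, sR=40/3, mL=20/3, mR=-20/3
obs B: pose=(-2,-7,E) → sL=3/4, sR=6/17, mL=39/68, mR=3/136
sensor matrix S = [[40/3, 40/3], [3/4, 6/17]]; det S = -90/17
solve [mL_A; mL_B] = S·[w00; w01] and [mR_A; mR_B] = S·[w10; w11]:
  w00 = 1, w01 = -1/2, w10 = 1/2, w11 = -1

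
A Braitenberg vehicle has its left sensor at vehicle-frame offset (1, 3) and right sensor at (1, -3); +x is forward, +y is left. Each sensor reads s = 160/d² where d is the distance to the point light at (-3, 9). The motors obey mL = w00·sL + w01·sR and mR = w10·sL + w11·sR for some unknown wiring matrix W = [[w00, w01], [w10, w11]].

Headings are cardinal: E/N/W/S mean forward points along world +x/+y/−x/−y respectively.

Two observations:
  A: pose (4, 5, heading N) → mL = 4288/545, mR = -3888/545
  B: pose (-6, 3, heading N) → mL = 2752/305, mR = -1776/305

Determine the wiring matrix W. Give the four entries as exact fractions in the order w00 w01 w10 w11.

1 1 -1 -1/2

obs A: pose=(4,5,N) → sL=32/5, sR=160/109, mL=4288/545, mR=-3888/545
obs B: pose=(-6,3,N) → sL=160/61, sR=32/5, mL=2752/305, mR=-1776/305
sensor matrix S = [[32/5, 160/109], [160/61, 32/5]]; det S = 6168576/166225
solve [mL_A; mL_B] = S·[w00; w01] and [mR_A; mR_B] = S·[w10; w11]:
  w00 = 1, w01 = 1, w10 = -1, w11 = -1/2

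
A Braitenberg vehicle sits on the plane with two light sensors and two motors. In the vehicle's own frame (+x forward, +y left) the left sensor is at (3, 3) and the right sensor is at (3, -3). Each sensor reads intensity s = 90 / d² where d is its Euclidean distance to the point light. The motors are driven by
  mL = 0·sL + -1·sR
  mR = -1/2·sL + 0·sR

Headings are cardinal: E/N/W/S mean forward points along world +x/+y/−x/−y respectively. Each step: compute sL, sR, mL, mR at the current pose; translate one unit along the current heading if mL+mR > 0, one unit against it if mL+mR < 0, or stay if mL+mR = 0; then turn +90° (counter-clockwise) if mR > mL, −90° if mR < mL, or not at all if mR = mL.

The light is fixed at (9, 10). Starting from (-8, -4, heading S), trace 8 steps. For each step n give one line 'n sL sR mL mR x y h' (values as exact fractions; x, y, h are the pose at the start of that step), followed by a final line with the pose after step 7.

n=0: pose=(-8,-4,S); sL=18/97, sR=90/689; mL=-90/689, mR=-9/97; mL+mR=-14931/66833 → advance -1; mR−mL=2529/66833 → turn +1·90°
n=1: pose=(-8,-3,E); sL=45/148, sR=45/226; mL=-45/226, mR=-45/296; mL+mR=-11745/33448 → advance -1; mR−mL=1575/33448 → turn +1·90°
n=2: pose=(-9,-3,N); sL=90/541, sR=18/65; mL=-18/65, mR=-45/541; mL+mR=-12663/35165 → advance -1; mR−mL=6813/35165 → turn +1·90°
n=3: pose=(-9,-4,W); sL=9/73, sR=45/281; mL=-45/281, mR=-9/146; mL+mR=-9099/41026 → advance -1; mR−mL=4041/41026 → turn +1·90°
n=4: pose=(-8,-4,S); sL=18/97, sR=90/689; mL=-90/689, mR=-9/97; mL+mR=-14931/66833 → advance -1; mR−mL=2529/66833 → turn +1·90°
n=5: pose=(-8,-3,E); sL=45/148, sR=45/226; mL=-45/226, mR=-45/296; mL+mR=-11745/33448 → advance -1; mR−mL=1575/33448 → turn +1·90°
n=6: pose=(-9,-3,N); sL=90/541, sR=18/65; mL=-18/65, mR=-45/541; mL+mR=-12663/35165 → advance -1; mR−mL=6813/35165 → turn +1·90°
n=7: pose=(-9,-4,W); sL=9/73, sR=45/281; mL=-45/281, mR=-9/146; mL+mR=-9099/41026 → advance -1; mR−mL=4041/41026 → turn +1·90°

0 18/97 90/689 -90/689 -9/97 -8 -4 S
1 45/148 45/226 -45/226 -45/296 -8 -3 E
2 90/541 18/65 -18/65 -45/541 -9 -3 N
3 9/73 45/281 -45/281 -9/146 -9 -4 W
4 18/97 90/689 -90/689 -9/97 -8 -4 S
5 45/148 45/226 -45/226 -45/296 -8 -3 E
6 90/541 18/65 -18/65 -45/541 -9 -3 N
7 9/73 45/281 -45/281 -9/146 -9 -4 W
final -8 -4 S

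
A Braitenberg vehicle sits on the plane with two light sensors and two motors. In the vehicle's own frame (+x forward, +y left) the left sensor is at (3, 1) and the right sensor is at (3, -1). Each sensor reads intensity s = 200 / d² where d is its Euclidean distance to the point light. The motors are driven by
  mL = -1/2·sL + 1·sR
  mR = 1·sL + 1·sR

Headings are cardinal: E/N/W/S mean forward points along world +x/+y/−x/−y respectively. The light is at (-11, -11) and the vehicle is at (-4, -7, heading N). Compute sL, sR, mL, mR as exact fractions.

40/17 200/113 1140/1921 7920/1921

left sensor world pos  = (-5, -4); dL² = 85
right sensor world pos = (-3, -4); dR² = 113
sL = 200/85 = 40/17
sR = 200/113 = 200/113
mL = -1/2·sL + 1·sR = 1140/1921
mR = 1·sL + 1·sR = 7920/1921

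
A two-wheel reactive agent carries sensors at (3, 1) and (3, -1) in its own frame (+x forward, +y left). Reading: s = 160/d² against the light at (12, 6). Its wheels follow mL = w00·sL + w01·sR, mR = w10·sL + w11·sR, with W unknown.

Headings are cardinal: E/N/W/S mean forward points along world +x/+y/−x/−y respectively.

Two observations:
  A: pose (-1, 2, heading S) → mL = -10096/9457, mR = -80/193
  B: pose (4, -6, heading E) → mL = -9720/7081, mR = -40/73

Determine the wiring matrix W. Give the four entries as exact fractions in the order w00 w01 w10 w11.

-1/2 -1 -1/2 0

obs A: pose=(-1,2,S) → sL=160/193, sR=32/49, mL=-10096/9457, mR=-80/193
obs B: pose=(4,-6,E) → sL=80/73, sR=80/97, mL=-9720/7081, mR=-40/73
sensor matrix S = [[160/193, 32/49], [80/73, 80/97]]; det S = -2140160/66965017
solve [mL_A; mL_B] = S·[w00; w01] and [mR_A; mR_B] = S·[w10; w11]:
  w00 = -1/2, w01 = -1, w10 = -1/2, w11 = 0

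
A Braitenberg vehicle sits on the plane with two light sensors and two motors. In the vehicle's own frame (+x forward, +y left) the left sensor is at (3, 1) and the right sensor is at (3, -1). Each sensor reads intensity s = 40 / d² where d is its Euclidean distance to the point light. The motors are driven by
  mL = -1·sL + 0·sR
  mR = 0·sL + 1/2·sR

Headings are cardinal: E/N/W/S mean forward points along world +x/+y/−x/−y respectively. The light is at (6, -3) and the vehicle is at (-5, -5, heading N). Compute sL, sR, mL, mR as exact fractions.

left sensor world pos  = (-6, -2); dL² = 145
right sensor world pos = (-4, -2); dR² = 101
sL = 40/145 = 8/29
sR = 40/101 = 40/101
mL = -1·sL + 0·sR = -8/29
mR = 0·sL + 1/2·sR = 20/101

8/29 40/101 -8/29 20/101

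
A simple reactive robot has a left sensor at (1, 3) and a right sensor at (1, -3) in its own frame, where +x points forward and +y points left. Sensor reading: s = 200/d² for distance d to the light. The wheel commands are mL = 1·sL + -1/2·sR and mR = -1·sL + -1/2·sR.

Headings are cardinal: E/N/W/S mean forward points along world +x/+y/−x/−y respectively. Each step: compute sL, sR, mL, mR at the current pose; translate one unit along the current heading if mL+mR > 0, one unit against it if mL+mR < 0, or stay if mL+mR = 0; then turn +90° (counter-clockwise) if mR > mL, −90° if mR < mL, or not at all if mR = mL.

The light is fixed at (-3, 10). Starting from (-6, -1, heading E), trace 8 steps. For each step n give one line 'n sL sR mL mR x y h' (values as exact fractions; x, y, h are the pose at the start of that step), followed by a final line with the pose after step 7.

0 50/17 1 83/34 -117/34 -6 -1 E
1 40/29 200/193 4820/5597 -10620/5597 -7 -1 S
2 100/97 100/37 -1150/3589 -8550/3589 -7 0 W
3 200/117 200/81 500/1053 -3100/1053 -6 0 N
4 50/17 1 83/34 -117/34 -6 -1 E
5 40/29 200/193 4820/5597 -10620/5597 -7 -1 S
6 100/97 100/37 -1150/3589 -8550/3589 -7 0 W
7 200/117 200/81 500/1053 -3100/1053 -6 0 N
final -6 -1 E

n=0: pose=(-6,-1,E); sL=50/17, sR=1; mL=83/34, mR=-117/34; mL+mR=-1 → advance -1; mR−mL=-100/17 → turn -1·90°
n=1: pose=(-7,-1,S); sL=40/29, sR=200/193; mL=4820/5597, mR=-10620/5597; mL+mR=-200/193 → advance -1; mR−mL=-80/29 → turn -1·90°
n=2: pose=(-7,0,W); sL=100/97, sR=100/37; mL=-1150/3589, mR=-8550/3589; mL+mR=-100/37 → advance -1; mR−mL=-200/97 → turn -1·90°
n=3: pose=(-6,0,N); sL=200/117, sR=200/81; mL=500/1053, mR=-3100/1053; mL+mR=-200/81 → advance -1; mR−mL=-400/117 → turn -1·90°
n=4: pose=(-6,-1,E); sL=50/17, sR=1; mL=83/34, mR=-117/34; mL+mR=-1 → advance -1; mR−mL=-100/17 → turn -1·90°
n=5: pose=(-7,-1,S); sL=40/29, sR=200/193; mL=4820/5597, mR=-10620/5597; mL+mR=-200/193 → advance -1; mR−mL=-80/29 → turn -1·90°
n=6: pose=(-7,0,W); sL=100/97, sR=100/37; mL=-1150/3589, mR=-8550/3589; mL+mR=-100/37 → advance -1; mR−mL=-200/97 → turn -1·90°
n=7: pose=(-6,0,N); sL=200/117, sR=200/81; mL=500/1053, mR=-3100/1053; mL+mR=-200/81 → advance -1; mR−mL=-400/117 → turn -1·90°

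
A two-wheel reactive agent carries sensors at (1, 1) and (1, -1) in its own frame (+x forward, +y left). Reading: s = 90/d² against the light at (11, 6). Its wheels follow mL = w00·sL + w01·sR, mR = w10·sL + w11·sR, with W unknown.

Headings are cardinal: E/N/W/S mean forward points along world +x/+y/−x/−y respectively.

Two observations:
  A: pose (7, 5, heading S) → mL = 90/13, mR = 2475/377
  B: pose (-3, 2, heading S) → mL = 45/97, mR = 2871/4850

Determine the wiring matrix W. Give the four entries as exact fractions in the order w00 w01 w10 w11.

obs A: pose=(7,5,S) → sL=90/13, sR=90/29, mL=90/13, mR=2475/377
obs B: pose=(-3,2,S) → sL=45/97, sR=9/25, mL=45/97, mR=2871/4850
sensor matrix S = [[90/13, 90/29], [45/97, 9/25]]; det S = 192456/182845
solve [mL_A; mL_B] = S·[w00; w01] and [mR_A; mR_B] = S·[w10; w11]:
  w00 = 1, w01 = 0, w10 = 1/2, w11 = 1

1 0 1/2 1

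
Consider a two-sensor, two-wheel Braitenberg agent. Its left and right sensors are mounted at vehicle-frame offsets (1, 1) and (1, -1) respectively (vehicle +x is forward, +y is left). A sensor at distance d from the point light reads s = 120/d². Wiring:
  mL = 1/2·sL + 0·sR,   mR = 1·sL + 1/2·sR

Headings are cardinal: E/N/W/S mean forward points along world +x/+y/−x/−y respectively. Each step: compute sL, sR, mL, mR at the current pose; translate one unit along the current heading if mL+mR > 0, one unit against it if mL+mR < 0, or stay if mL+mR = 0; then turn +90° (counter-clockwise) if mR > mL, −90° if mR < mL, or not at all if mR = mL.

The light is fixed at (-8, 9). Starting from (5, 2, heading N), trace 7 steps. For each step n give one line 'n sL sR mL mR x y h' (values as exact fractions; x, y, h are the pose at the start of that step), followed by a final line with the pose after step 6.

0 2/3 15/29 1/3 161/174 5 2 N
1 120/193 120/169 60/193 31860/32617 5 3 W
2 60/109 12/17 30/109 1674/1853 4 3 S
3 24/41 120/233 12/41 8052/9553 4 2 E
4 2/3 15/29 1/3 161/174 5 2 N
5 120/193 120/169 60/193 31860/32617 5 3 W
6 60/109 12/17 30/109 1674/1853 4 3 S
final 4 2 E

n=0: pose=(5,2,N); sL=2/3, sR=15/29; mL=1/3, mR=161/174; mL+mR=73/58 → advance +1; mR−mL=103/174 → turn +1·90°
n=1: pose=(5,3,W); sL=120/193, sR=120/169; mL=60/193, mR=31860/32617; mL+mR=42000/32617 → advance +1; mR−mL=21720/32617 → turn +1·90°
n=2: pose=(4,3,S); sL=60/109, sR=12/17; mL=30/109, mR=1674/1853; mL+mR=2184/1853 → advance +1; mR−mL=1164/1853 → turn +1·90°
n=3: pose=(4,2,E); sL=24/41, sR=120/233; mL=12/41, mR=8052/9553; mL+mR=10848/9553 → advance +1; mR−mL=5256/9553 → turn +1·90°
n=4: pose=(5,2,N); sL=2/3, sR=15/29; mL=1/3, mR=161/174; mL+mR=73/58 → advance +1; mR−mL=103/174 → turn +1·90°
n=5: pose=(5,3,W); sL=120/193, sR=120/169; mL=60/193, mR=31860/32617; mL+mR=42000/32617 → advance +1; mR−mL=21720/32617 → turn +1·90°
n=6: pose=(4,3,S); sL=60/109, sR=12/17; mL=30/109, mR=1674/1853; mL+mR=2184/1853 → advance +1; mR−mL=1164/1853 → turn +1·90°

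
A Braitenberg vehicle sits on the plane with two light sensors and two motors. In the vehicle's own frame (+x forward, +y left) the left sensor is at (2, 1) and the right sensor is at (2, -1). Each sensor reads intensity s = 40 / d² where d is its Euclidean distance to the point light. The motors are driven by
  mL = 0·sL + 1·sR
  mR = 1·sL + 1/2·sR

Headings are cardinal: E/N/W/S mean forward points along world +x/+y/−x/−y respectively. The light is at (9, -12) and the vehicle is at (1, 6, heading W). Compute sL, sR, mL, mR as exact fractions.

40/389 40/461 40/461 26220/179329

left sensor world pos  = (-1, 5); dL² = 389
right sensor world pos = (-1, 7); dR² = 461
sL = 40/389 = 40/389
sR = 40/461 = 40/461
mL = 0·sL + 1·sR = 40/461
mR = 1·sL + 1/2·sR = 26220/179329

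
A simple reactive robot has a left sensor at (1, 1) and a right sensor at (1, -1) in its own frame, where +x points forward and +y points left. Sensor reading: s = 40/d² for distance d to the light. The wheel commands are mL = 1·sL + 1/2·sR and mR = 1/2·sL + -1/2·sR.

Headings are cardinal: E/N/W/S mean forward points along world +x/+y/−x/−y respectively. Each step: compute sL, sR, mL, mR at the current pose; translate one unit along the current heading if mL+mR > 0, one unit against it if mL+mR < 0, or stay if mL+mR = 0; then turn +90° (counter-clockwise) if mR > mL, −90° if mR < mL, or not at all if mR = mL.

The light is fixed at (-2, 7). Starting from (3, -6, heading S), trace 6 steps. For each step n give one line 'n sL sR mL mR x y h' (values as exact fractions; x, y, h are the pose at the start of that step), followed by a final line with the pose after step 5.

0 5/29 10/53 410/1537 -25/3074 3 -6 S
1 40/241 8/37 2444/8917 -224/8917 3 -7 W
2 20/89 20/97 2830/8633 80/8633 2 -7 N
3 40/169 40/221 940/2873 80/2873 2 -6 E
4 5/29 10/53 410/1537 -25/3074 3 -6 S
5 40/241 8/37 2444/8917 -224/8917 3 -7 W
final 2 -7 N

n=0: pose=(3,-6,S); sL=5/29, sR=10/53; mL=410/1537, mR=-25/3074; mL+mR=15/58 → advance +1; mR−mL=-845/3074 → turn -1·90°
n=1: pose=(3,-7,W); sL=40/241, sR=8/37; mL=2444/8917, mR=-224/8917; mL+mR=60/241 → advance +1; mR−mL=-2668/8917 → turn -1·90°
n=2: pose=(2,-7,N); sL=20/89, sR=20/97; mL=2830/8633, mR=80/8633; mL+mR=30/89 → advance +1; mR−mL=-2750/8633 → turn -1·90°
n=3: pose=(2,-6,E); sL=40/169, sR=40/221; mL=940/2873, mR=80/2873; mL+mR=60/169 → advance +1; mR−mL=-860/2873 → turn -1·90°
n=4: pose=(3,-6,S); sL=5/29, sR=10/53; mL=410/1537, mR=-25/3074; mL+mR=15/58 → advance +1; mR−mL=-845/3074 → turn -1·90°
n=5: pose=(3,-7,W); sL=40/241, sR=8/37; mL=2444/8917, mR=-224/8917; mL+mR=60/241 → advance +1; mR−mL=-2668/8917 → turn -1·90°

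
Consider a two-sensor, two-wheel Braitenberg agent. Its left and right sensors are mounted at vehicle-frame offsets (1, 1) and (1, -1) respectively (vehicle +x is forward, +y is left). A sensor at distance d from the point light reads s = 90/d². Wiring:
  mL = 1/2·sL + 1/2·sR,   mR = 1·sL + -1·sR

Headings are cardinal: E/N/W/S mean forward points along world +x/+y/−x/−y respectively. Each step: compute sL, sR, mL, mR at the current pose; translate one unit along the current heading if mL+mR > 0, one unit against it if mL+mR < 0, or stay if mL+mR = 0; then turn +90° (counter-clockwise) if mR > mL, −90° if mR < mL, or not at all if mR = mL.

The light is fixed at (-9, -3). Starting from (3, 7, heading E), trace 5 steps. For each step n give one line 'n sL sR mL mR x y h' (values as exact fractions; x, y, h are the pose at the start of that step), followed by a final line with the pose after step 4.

0 9/29 9/25 243/725 -36/725 3 7 E
1 90/277 2/5 502/1385 -104/1385 4 7 S
2 45/104 45/122 5085/12688 405/6344 4 6 W
3 90/221 90/269 22050/59449 4320/59449 3 6 N
4 9/29 9/25 243/725 -36/725 3 7 E
final 4 7 S

n=0: pose=(3,7,E); sL=9/29, sR=9/25; mL=243/725, mR=-36/725; mL+mR=207/725 → advance +1; mR−mL=-279/725 → turn -1·90°
n=1: pose=(4,7,S); sL=90/277, sR=2/5; mL=502/1385, mR=-104/1385; mL+mR=398/1385 → advance +1; mR−mL=-606/1385 → turn -1·90°
n=2: pose=(4,6,W); sL=45/104, sR=45/122; mL=5085/12688, mR=405/6344; mL+mR=5895/12688 → advance +1; mR−mL=-4275/12688 → turn -1·90°
n=3: pose=(3,6,N); sL=90/221, sR=90/269; mL=22050/59449, mR=4320/59449; mL+mR=26370/59449 → advance +1; mR−mL=-17730/59449 → turn -1·90°
n=4: pose=(3,7,E); sL=9/29, sR=9/25; mL=243/725, mR=-36/725; mL+mR=207/725 → advance +1; mR−mL=-279/725 → turn -1·90°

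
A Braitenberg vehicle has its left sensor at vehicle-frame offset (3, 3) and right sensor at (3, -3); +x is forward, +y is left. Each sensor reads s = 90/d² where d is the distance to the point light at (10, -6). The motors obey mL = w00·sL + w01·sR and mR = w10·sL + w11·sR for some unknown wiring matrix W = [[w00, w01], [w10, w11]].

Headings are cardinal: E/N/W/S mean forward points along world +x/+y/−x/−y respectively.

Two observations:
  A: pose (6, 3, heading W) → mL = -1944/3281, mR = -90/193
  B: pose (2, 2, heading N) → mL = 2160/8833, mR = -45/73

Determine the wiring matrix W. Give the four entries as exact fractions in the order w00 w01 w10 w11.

obs A: pose=(6,3,W) → sL=18/17, sR=90/193, mL=-1944/3281, mR=-90/193
obs B: pose=(2,2,N) → sL=45/121, sR=45/73, mL=2160/8833, mR=-45/73
sensor matrix S = [[18/17, 90/193], [45/121, 45/73]]; det S = 13889880/28981073
solve [mL_A; mL_B] = S·[w00; w01] and [mR_A; mR_B] = S·[w10; w11]:
  w00 = -1, w01 = 1, w10 = 0, w11 = -1

-1 1 0 -1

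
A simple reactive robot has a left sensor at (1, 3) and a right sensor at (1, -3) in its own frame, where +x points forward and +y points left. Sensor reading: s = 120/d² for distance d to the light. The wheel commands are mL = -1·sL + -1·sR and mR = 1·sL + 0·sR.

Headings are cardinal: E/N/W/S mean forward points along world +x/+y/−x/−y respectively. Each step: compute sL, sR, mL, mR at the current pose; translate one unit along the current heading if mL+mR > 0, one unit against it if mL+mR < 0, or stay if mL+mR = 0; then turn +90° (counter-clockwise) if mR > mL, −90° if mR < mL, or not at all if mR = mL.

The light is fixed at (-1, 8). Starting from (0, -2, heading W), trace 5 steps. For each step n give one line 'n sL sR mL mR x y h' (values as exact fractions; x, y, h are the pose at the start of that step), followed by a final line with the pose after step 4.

0 120/169 120/49 -26160/8281 120/169 0 -2 W
1 60/73 60/61 -8040/4453 60/73 1 -2 S
2 8/3 40/51 -176/51 8/3 1 -1 E
3 30/17 3/2 -111/34 30/17 0 -1 N
4 120/169 120/49 -26160/8281 120/169 0 -2 W
final 1 -2 S

n=0: pose=(0,-2,W); sL=120/169, sR=120/49; mL=-26160/8281, mR=120/169; mL+mR=-120/49 → advance -1; mR−mL=32040/8281 → turn +1·90°
n=1: pose=(1,-2,S); sL=60/73, sR=60/61; mL=-8040/4453, mR=60/73; mL+mR=-60/61 → advance -1; mR−mL=11700/4453 → turn +1·90°
n=2: pose=(1,-1,E); sL=8/3, sR=40/51; mL=-176/51, mR=8/3; mL+mR=-40/51 → advance -1; mR−mL=104/17 → turn +1·90°
n=3: pose=(0,-1,N); sL=30/17, sR=3/2; mL=-111/34, mR=30/17; mL+mR=-3/2 → advance -1; mR−mL=171/34 → turn +1·90°
n=4: pose=(0,-2,W); sL=120/169, sR=120/49; mL=-26160/8281, mR=120/169; mL+mR=-120/49 → advance -1; mR−mL=32040/8281 → turn +1·90°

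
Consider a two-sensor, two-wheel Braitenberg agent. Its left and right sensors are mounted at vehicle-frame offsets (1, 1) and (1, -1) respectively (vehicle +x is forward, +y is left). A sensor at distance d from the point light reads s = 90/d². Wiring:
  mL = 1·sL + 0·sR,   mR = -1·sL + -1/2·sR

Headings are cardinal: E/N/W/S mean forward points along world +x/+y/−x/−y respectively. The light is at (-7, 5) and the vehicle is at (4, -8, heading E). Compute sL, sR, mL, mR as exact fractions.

left sensor world pos  = (5, -7); dL² = 288
right sensor world pos = (5, -9); dR² = 340
sL = 90/288 = 5/16
sR = 90/340 = 9/34
mL = 1·sL + 0·sR = 5/16
mR = -1·sL + -1/2·sR = -121/272

5/16 9/34 5/16 -121/272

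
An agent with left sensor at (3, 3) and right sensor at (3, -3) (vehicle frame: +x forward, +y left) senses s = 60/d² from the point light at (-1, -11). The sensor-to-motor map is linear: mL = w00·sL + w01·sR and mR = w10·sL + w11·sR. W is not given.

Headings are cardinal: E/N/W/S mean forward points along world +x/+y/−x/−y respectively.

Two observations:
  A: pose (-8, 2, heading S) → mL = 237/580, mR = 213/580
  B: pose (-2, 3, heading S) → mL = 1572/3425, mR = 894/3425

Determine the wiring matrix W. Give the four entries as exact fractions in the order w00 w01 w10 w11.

1/2 1/2 1 -1/2

obs A: pose=(-8,2,S) → sL=15/29, sR=3/10, mL=237/580, mR=213/580
obs B: pose=(-2,3,S) → sL=12/25, sR=60/137, mL=1572/3425, mR=894/3425
sensor matrix S = [[15/29, 3/10], [12/25, 60/137]]; det S = 40986/496625
solve [mL_A; mL_B] = S·[w00; w01] and [mR_A; mR_B] = S·[w10; w11]:
  w00 = 1/2, w01 = 1/2, w10 = 1, w11 = -1/2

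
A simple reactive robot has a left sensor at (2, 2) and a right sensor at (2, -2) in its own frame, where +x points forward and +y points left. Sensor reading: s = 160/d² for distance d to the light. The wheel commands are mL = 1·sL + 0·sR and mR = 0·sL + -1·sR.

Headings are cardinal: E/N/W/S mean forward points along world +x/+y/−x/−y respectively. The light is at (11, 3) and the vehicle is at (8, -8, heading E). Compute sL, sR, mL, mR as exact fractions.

left sensor world pos  = (10, -6); dL² = 82
right sensor world pos = (10, -10); dR² = 170
sL = 160/82 = 80/41
sR = 160/170 = 16/17
mL = 1·sL + 0·sR = 80/41
mR = 0·sL + -1·sR = -16/17

80/41 16/17 80/41 -16/17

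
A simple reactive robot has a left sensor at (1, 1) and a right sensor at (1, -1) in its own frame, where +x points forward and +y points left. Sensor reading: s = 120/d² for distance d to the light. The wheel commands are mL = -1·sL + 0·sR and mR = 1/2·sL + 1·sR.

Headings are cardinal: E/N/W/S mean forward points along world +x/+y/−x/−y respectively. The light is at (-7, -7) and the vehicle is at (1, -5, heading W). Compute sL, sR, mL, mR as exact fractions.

12/5 60/29 -12/5 474/145

left sensor world pos  = (0, -6); dL² = 50
right sensor world pos = (0, -4); dR² = 58
sL = 120/50 = 12/5
sR = 120/58 = 60/29
mL = -1·sL + 0·sR = -12/5
mR = 1/2·sL + 1·sR = 474/145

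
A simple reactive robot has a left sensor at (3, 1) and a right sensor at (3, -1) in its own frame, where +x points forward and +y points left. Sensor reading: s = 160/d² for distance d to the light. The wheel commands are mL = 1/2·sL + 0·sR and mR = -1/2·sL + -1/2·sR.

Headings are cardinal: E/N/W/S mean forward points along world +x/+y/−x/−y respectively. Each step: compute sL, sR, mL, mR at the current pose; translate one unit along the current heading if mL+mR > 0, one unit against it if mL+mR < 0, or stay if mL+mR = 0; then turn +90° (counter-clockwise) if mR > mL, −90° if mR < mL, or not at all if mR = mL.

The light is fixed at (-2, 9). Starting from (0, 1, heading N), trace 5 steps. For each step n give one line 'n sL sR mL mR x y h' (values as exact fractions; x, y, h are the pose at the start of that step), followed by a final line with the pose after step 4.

0 80/13 80/17 40/13 -1200/221 0 1 N
1 160/89 32/25 80/89 -3424/2225 0 0 E
2 40/37 10/9 20/37 -365/333 -1 0 S
3 32/17 160/53 16/17 -2208/901 -1 1 W
4 80/13 80/17 40/13 -1200/221 0 1 N
final 0 0 E

n=0: pose=(0,1,N); sL=80/13, sR=80/17; mL=40/13, mR=-1200/221; mL+mR=-40/17 → advance -1; mR−mL=-1880/221 → turn -1·90°
n=1: pose=(0,0,E); sL=160/89, sR=32/25; mL=80/89, mR=-3424/2225; mL+mR=-16/25 → advance -1; mR−mL=-5424/2225 → turn -1·90°
n=2: pose=(-1,0,S); sL=40/37, sR=10/9; mL=20/37, mR=-365/333; mL+mR=-5/9 → advance -1; mR−mL=-545/333 → turn -1·90°
n=3: pose=(-1,1,W); sL=32/17, sR=160/53; mL=16/17, mR=-2208/901; mL+mR=-80/53 → advance -1; mR−mL=-3056/901 → turn -1·90°
n=4: pose=(0,1,N); sL=80/13, sR=80/17; mL=40/13, mR=-1200/221; mL+mR=-40/17 → advance -1; mR−mL=-1880/221 → turn -1·90°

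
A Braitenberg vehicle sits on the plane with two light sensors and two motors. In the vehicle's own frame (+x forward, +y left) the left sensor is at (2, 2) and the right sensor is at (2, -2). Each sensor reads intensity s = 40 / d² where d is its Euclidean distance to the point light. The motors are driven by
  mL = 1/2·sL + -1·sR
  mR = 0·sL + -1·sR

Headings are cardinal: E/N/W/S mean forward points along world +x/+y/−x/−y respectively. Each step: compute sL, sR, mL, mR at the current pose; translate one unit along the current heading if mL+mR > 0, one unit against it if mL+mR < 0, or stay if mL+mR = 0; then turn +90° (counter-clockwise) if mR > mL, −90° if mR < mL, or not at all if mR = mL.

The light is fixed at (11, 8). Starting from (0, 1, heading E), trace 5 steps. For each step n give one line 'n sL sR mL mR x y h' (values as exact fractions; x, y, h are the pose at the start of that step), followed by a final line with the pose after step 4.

0 20/53 20/81 -250/4293 -20/81 0 1 E
1 40/181 40/277 -1700/50137 -40/277 -1 1 S
2 2/13 10/53 -77/689 -10/53 -1 2 W
3 8/37 40/97 -1092/3589 -40/97 0 2 N
4 20/53 20/81 -250/4293 -20/81 0 1 E
final -1 1 S

n=0: pose=(0,1,E); sL=20/53, sR=20/81; mL=-250/4293, mR=-20/81; mL+mR=-1310/4293 → advance -1; mR−mL=-10/53 → turn -1·90°
n=1: pose=(-1,1,S); sL=40/181, sR=40/277; mL=-1700/50137, mR=-40/277; mL+mR=-8940/50137 → advance -1; mR−mL=-20/181 → turn -1·90°
n=2: pose=(-1,2,W); sL=2/13, sR=10/53; mL=-77/689, mR=-10/53; mL+mR=-207/689 → advance -1; mR−mL=-1/13 → turn -1·90°
n=3: pose=(0,2,N); sL=8/37, sR=40/97; mL=-1092/3589, mR=-40/97; mL+mR=-2572/3589 → advance -1; mR−mL=-4/37 → turn -1·90°
n=4: pose=(0,1,E); sL=20/53, sR=20/81; mL=-250/4293, mR=-20/81; mL+mR=-1310/4293 → advance -1; mR−mL=-10/53 → turn -1·90°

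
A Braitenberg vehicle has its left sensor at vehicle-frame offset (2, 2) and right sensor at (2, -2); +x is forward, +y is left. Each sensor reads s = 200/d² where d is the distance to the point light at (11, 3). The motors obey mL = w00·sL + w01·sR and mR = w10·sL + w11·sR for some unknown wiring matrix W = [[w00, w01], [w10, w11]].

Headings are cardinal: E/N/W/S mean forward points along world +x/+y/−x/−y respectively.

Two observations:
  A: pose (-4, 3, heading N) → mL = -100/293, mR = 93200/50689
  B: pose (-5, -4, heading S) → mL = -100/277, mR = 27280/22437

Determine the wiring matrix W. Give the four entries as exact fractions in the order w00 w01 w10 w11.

-1/2 0 1 1

obs A: pose=(-4,3,N) → sL=200/293, sR=200/173, mL=-100/293, mR=93200/50689
obs B: pose=(-5,-4,S) → sL=200/277, sR=40/81, mL=-100/277, mR=27280/22437
sensor matrix S = [[200/293, 200/173], [200/277, 40/81]]; det S = -565952000/1137309093
solve [mL_A; mL_B] = S·[w00; w01] and [mR_A; mR_B] = S·[w10; w11]:
  w00 = -1/2, w01 = 0, w10 = 1, w11 = 1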